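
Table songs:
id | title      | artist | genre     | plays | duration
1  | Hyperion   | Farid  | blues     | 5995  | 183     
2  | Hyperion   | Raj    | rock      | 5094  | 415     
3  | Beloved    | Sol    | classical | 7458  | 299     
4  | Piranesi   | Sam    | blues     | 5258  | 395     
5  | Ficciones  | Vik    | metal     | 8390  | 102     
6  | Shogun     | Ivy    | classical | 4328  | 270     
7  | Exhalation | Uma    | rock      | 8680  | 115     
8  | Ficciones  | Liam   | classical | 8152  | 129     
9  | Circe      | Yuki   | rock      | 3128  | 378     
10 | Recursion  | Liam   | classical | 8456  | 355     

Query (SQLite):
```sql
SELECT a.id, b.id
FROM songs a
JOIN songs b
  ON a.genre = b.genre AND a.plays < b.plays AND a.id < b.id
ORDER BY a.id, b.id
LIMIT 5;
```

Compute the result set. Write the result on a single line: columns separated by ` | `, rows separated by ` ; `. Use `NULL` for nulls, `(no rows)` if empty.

2 | 7 ; 3 | 8 ; 3 | 10 ; 6 | 8 ; 6 | 10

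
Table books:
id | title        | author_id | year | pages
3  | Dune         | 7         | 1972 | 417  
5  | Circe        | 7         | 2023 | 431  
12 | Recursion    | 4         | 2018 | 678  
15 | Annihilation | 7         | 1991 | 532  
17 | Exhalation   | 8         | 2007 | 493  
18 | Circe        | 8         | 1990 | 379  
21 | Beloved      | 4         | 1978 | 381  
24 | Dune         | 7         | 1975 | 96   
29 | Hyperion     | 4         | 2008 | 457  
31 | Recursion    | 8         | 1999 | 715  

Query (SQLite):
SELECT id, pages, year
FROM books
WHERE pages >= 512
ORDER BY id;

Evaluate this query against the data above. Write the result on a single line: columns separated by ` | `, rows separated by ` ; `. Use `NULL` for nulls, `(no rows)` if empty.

pages >= 512: ids {12, 15, 31}

12 | 678 | 2018 ; 15 | 532 | 1991 ; 31 | 715 | 1999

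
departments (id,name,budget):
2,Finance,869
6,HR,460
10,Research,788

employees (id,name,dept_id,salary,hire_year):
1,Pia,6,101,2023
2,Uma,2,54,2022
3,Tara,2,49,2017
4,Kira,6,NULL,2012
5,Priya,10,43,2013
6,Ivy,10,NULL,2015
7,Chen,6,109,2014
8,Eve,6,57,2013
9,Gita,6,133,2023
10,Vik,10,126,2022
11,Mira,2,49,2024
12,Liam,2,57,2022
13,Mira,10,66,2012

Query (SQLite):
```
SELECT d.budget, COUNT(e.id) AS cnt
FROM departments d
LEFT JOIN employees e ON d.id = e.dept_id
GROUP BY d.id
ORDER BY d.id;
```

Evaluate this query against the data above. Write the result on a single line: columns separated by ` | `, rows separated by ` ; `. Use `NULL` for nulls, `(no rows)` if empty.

869 | 4 ; 460 | 5 ; 788 | 4

LEFT JOIN keeps every departments row; unmatched ones get NULL for employees columns.
Group by departments.id and compute COUNT(e.id). COUNT(col) of an all-NULL group is 0.
  2: ids {2, 3, 11, 12} → COUNT(e.id)=4
  6: ids {1, 4, 7, 8, 9} → COUNT(e.id)=5
  10: ids {5, 6, 10, 13} → COUNT(e.id)=4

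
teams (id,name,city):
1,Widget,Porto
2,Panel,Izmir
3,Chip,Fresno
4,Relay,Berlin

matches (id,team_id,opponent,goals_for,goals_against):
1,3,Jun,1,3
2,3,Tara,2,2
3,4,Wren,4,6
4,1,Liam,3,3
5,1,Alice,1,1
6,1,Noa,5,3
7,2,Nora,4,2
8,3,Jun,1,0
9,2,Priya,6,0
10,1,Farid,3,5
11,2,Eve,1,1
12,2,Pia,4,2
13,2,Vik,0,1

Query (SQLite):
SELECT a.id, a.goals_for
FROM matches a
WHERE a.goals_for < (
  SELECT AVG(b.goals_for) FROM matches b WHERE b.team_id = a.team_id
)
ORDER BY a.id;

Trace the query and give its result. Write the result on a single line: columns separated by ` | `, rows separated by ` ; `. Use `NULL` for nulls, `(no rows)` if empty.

1 | 1 ; 5 | 1 ; 8 | 1 ; 11 | 1 ; 13 | 0

For each matches row a, compute AVG(goals_for) over rows sharing a.team_id.
Keep row a if a.goals_for < that per-group AVG.
  team_id=1: AVG(goals_for) = 3.0
  team_id=2: AVG(goals_for) = 3.0
  team_id=3: AVG(goals_for) = 1.333333
  team_id=4: AVG(goals_for) = 4.0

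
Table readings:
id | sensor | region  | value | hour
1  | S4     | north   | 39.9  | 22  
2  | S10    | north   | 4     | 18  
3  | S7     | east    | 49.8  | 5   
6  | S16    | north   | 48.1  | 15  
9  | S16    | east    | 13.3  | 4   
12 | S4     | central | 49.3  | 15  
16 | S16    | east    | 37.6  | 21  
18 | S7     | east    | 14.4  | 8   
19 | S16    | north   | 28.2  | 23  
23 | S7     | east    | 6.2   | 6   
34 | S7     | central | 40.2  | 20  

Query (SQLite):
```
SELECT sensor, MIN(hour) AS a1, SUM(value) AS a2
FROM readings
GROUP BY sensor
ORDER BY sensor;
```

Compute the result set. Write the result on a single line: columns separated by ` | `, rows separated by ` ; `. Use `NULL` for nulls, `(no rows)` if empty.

Group readings by sensor.
Per group compute: MIN(hour), SUM(value).
  S10: ids {2} → MIN(hour)=18, SUM(value)=4
  S16: ids {6, 9, 16, 19} → MIN(hour)=4, SUM(value)=127.2
  S4: ids {1, 12} → MIN(hour)=15, SUM(value)=89.2
  S7: ids {3, 18, 23, 34} → MIN(hour)=5, SUM(value)=110.6

S10 | 18 | 4 ; S16 | 4 | 127.2 ; S4 | 15 | 89.2 ; S7 | 5 | 110.6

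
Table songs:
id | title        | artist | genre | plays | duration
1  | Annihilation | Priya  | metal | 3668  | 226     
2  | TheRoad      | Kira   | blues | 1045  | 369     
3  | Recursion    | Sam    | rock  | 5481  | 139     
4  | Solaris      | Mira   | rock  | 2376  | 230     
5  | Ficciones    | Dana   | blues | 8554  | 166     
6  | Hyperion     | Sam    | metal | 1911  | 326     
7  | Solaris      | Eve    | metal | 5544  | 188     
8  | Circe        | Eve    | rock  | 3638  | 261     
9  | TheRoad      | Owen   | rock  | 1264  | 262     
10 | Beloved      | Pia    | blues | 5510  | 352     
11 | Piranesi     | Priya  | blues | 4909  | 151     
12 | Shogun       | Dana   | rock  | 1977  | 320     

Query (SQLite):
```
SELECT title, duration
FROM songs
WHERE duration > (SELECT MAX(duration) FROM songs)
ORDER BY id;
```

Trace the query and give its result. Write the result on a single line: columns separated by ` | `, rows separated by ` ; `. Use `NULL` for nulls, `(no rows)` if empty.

(no rows)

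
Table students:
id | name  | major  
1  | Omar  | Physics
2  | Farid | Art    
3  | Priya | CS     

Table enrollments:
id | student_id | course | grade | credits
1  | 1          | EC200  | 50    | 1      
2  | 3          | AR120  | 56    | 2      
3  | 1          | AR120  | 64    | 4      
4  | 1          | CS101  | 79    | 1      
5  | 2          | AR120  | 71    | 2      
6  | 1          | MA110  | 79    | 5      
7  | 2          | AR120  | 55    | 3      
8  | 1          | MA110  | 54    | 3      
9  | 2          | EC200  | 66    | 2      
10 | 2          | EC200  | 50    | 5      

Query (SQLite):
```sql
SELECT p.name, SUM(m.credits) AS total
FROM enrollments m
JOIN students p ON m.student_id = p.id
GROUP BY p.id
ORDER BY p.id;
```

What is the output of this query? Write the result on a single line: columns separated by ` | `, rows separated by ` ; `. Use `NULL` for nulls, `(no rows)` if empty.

Join each enrollments row to its students via student_id.
Group joined rows by students.id; compute SUM(m.credits) per group.
  1: ids {1, 3, 4, 6, 8} → SUM(m.credits)=14
  2: ids {5, 7, 9, 10} → SUM(m.credits)=12
  3: ids {2} → SUM(m.credits)=2

Omar | 14 ; Farid | 12 ; Priya | 2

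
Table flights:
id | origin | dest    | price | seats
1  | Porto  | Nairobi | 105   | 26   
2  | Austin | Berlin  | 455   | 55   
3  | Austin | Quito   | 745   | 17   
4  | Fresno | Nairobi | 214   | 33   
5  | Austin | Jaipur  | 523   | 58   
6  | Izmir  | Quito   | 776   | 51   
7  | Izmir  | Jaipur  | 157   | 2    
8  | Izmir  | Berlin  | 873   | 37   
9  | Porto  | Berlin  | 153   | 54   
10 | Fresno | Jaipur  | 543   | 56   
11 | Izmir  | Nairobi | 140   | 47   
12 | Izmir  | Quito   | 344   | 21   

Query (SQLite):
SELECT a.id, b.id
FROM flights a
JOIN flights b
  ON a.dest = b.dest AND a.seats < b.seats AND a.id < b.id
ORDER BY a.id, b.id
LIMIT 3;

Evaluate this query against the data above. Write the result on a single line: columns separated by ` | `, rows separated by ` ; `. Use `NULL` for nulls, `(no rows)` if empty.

Pairs (a,b) with same dest, a.seats < b.seats, a.id < b.id.
dest groups: Berlin:{2,8,9} Jaipur:{5,7,10} Nairobi:{1,4,11} Quito:{3,6,12}
Ordered by (a.id, b.id); first 3.

1 | 4 ; 1 | 11 ; 3 | 6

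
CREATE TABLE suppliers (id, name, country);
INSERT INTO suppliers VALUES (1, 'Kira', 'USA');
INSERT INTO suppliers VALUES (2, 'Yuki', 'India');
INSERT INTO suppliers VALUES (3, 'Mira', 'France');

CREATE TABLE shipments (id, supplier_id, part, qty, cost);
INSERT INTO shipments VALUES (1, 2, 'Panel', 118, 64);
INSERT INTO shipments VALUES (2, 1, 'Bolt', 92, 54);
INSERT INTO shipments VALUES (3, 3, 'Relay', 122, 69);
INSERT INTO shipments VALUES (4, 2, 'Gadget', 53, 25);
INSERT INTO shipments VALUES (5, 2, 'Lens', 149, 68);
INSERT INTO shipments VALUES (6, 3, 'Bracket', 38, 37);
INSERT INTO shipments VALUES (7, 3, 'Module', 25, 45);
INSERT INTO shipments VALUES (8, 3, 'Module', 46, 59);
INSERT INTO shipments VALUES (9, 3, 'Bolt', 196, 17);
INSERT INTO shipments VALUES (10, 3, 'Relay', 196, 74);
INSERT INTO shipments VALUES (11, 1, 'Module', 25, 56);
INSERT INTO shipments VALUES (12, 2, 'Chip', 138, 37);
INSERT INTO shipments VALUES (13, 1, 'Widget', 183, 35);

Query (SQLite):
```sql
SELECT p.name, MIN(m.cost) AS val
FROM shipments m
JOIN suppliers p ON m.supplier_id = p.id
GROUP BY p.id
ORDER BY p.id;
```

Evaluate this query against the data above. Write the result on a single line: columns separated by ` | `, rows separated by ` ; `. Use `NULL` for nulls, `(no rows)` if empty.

Kira | 35 ; Yuki | 25 ; Mira | 17

Join each shipments row to its suppliers via supplier_id.
Group joined rows by suppliers.id; compute MIN(m.cost) per group.
  1: ids {2, 11, 13} → MIN(m.cost)=35
  2: ids {1, 4, 5, 12} → MIN(m.cost)=25
  3: ids {3, 6, 7, 8, 9, 10} → MIN(m.cost)=17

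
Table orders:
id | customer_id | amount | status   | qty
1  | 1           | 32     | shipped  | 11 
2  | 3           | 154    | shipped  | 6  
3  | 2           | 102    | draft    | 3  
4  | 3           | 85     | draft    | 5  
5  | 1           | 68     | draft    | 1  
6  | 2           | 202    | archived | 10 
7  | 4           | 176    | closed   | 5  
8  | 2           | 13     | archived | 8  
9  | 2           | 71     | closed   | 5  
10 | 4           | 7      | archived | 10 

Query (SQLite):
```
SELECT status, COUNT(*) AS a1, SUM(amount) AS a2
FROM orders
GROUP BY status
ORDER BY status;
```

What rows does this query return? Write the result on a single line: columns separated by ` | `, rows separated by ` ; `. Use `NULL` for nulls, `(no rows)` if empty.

archived | 3 | 222 ; closed | 2 | 247 ; draft | 3 | 255 ; shipped | 2 | 186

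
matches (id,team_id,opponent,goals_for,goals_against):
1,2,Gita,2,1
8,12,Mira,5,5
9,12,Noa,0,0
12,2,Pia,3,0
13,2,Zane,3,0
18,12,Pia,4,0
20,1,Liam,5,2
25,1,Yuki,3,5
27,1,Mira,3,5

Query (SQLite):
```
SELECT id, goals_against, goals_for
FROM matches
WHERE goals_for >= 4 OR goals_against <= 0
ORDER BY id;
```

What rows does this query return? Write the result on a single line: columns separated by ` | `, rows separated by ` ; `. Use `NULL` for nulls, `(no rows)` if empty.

8 | 5 | 5 ; 9 | 0 | 0 ; 12 | 0 | 3 ; 13 | 0 | 3 ; 18 | 0 | 4 ; 20 | 2 | 5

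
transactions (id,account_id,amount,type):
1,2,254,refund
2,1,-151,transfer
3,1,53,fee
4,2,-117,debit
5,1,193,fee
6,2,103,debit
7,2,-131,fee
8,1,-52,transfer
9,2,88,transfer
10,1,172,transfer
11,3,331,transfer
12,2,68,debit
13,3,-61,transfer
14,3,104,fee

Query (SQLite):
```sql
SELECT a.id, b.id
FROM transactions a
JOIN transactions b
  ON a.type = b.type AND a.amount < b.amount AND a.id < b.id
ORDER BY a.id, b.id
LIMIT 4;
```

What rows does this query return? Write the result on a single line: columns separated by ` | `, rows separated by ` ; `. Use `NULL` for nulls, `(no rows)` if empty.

Pairs (a,b) with same type, a.amount < b.amount, a.id < b.id.
type groups: debit:{4,6,12} fee:{3,5,7,14} refund:{1} transfer:{2,8,9,10,11,13}
Ordered by (a.id, b.id); first 4.

2 | 8 ; 2 | 9 ; 2 | 10 ; 2 | 11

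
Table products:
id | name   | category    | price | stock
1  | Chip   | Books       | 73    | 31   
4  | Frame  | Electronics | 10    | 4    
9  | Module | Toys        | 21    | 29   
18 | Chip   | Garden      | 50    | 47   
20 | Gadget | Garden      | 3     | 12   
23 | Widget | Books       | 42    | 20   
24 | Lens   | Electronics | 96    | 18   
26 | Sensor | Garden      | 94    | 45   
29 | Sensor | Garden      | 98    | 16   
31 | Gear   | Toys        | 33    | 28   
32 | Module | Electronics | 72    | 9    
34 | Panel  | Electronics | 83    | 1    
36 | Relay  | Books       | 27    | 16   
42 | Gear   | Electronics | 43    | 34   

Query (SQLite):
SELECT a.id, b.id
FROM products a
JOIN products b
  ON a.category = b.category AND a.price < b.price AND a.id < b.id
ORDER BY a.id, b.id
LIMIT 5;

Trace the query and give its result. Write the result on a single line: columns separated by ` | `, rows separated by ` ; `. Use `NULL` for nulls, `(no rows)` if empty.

Pairs (a,b) with same category, a.price < b.price, a.id < b.id.
category groups: Books:{1,23,36} Electronics:{4,24,32,34,42} Garden:{18,20,26,29} Toys:{9,31}
Ordered by (a.id, b.id); first 5.

4 | 24 ; 4 | 32 ; 4 | 34 ; 4 | 42 ; 9 | 31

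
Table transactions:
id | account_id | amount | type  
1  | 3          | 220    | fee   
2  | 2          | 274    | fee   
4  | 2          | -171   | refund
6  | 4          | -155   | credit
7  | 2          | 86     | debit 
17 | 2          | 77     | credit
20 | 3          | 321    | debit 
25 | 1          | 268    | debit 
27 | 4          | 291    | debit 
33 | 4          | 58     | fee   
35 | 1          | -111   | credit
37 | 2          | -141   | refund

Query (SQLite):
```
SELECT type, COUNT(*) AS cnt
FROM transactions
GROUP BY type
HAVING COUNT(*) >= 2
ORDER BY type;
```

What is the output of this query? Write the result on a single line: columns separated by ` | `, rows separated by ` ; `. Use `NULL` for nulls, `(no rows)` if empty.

Partition transactions by type; compute COUNT(*) within each group.
HAVING: keep groups with count ≥ 2.
  credit: ids {6, 17, 35} → COUNT(*)=3
  debit: ids {7, 20, 25, 27} → COUNT(*)=4
  fee: ids {1, 2, 33} → COUNT(*)=3
  refund: ids {4, 37} → COUNT(*)=2

credit | 3 ; debit | 4 ; fee | 3 ; refund | 2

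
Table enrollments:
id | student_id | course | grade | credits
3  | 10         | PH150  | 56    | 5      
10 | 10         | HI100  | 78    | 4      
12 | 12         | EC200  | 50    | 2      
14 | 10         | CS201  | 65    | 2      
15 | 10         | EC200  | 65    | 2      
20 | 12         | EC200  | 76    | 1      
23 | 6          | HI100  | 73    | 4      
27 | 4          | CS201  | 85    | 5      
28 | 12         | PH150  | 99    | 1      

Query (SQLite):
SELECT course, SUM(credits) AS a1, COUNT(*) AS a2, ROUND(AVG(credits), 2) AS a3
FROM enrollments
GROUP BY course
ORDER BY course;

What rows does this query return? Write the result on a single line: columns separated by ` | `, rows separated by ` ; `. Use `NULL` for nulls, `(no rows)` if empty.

CS201 | 7 | 2 | 3.5 ; EC200 | 5 | 3 | 1.67 ; HI100 | 8 | 2 | 4 ; PH150 | 6 | 2 | 3

Group enrollments by course.
Per group compute: SUM(credits), COUNT(*), ROUND(AVG(credits), 2).
  CS201: ids {14, 27} → SUM(credits)=7, COUNT(*)=2, ROUND(AVG(credits), 2)=3.5
  EC200: ids {12, 15, 20} → SUM(credits)=5, COUNT(*)=3, ROUND(AVG(credits), 2)=1.67
  HI100: ids {10, 23} → SUM(credits)=8, COUNT(*)=2, ROUND(AVG(credits), 2)=4
  PH150: ids {3, 28} → SUM(credits)=6, COUNT(*)=2, ROUND(AVG(credits), 2)=3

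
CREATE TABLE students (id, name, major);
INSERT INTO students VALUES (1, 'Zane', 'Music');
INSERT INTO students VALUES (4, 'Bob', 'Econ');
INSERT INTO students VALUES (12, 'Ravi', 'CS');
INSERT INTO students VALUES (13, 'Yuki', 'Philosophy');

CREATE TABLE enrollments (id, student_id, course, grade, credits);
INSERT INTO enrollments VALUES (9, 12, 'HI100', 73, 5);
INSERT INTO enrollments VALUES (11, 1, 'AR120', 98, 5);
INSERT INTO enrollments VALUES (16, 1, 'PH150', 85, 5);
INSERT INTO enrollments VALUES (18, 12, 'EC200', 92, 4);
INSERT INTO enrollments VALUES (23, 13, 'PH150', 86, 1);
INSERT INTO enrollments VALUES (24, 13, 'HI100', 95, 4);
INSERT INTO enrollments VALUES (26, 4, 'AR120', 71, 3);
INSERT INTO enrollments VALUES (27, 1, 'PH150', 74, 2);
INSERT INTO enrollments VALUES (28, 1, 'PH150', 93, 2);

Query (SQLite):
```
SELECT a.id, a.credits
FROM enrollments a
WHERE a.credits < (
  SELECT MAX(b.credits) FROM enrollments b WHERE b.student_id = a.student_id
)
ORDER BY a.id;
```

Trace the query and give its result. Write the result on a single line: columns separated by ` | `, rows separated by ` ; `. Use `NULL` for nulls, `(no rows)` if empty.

For each enrollments row a, compute MAX(credits) over rows sharing a.student_id.
Keep row a if a.credits < that per-group MAX.
  student_id=1: MAX(credits) = 5
  student_id=4: MAX(credits) = 3
  student_id=12: MAX(credits) = 5
  student_id=13: MAX(credits) = 4

18 | 4 ; 23 | 1 ; 27 | 2 ; 28 | 2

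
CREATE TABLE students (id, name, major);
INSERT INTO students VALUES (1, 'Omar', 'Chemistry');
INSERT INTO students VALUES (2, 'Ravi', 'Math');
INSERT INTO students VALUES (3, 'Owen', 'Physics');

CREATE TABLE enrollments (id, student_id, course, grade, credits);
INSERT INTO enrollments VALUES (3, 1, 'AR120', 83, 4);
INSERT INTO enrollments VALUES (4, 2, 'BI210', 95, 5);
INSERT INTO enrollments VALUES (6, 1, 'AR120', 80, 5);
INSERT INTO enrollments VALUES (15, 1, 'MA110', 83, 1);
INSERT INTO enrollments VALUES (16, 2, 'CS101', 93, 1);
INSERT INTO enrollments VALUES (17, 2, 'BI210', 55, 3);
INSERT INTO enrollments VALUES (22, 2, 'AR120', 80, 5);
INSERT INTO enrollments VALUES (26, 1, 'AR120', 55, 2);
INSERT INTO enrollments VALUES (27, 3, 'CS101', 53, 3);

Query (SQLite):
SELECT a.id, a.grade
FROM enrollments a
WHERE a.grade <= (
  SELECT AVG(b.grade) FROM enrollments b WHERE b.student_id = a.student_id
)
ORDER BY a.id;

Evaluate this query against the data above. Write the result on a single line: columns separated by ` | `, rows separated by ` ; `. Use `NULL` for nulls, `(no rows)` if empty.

17 | 55 ; 22 | 80 ; 26 | 55 ; 27 | 53

For each enrollments row a, compute AVG(grade) over rows sharing a.student_id.
Keep row a if a.grade <= that per-group AVG.
  student_id=1: AVG(grade) = 75.25
  student_id=2: AVG(grade) = 80.75
  student_id=3: AVG(grade) = 53.0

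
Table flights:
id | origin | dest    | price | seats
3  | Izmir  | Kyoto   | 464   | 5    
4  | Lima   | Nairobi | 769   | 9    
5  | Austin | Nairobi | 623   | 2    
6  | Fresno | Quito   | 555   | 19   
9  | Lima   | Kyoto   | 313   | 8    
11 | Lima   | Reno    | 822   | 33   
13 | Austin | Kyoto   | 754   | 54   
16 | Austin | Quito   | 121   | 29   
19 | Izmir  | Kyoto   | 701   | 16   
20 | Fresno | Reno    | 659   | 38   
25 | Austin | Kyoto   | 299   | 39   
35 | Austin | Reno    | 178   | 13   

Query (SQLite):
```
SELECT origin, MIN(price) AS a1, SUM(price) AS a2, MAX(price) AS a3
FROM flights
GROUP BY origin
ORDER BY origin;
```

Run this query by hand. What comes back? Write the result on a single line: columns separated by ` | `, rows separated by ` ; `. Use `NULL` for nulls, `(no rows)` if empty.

Austin | 121 | 1975 | 754 ; Fresno | 555 | 1214 | 659 ; Izmir | 464 | 1165 | 701 ; Lima | 313 | 1904 | 822

Group flights by origin.
Per group compute: MIN(price), SUM(price), MAX(price).
  Austin: ids {5, 13, 16, 25, 35} → MIN(price)=121, SUM(price)=1975, MAX(price)=754
  Fresno: ids {6, 20} → MIN(price)=555, SUM(price)=1214, MAX(price)=659
  Izmir: ids {3, 19} → MIN(price)=464, SUM(price)=1165, MAX(price)=701
  Lima: ids {4, 9, 11} → MIN(price)=313, SUM(price)=1904, MAX(price)=822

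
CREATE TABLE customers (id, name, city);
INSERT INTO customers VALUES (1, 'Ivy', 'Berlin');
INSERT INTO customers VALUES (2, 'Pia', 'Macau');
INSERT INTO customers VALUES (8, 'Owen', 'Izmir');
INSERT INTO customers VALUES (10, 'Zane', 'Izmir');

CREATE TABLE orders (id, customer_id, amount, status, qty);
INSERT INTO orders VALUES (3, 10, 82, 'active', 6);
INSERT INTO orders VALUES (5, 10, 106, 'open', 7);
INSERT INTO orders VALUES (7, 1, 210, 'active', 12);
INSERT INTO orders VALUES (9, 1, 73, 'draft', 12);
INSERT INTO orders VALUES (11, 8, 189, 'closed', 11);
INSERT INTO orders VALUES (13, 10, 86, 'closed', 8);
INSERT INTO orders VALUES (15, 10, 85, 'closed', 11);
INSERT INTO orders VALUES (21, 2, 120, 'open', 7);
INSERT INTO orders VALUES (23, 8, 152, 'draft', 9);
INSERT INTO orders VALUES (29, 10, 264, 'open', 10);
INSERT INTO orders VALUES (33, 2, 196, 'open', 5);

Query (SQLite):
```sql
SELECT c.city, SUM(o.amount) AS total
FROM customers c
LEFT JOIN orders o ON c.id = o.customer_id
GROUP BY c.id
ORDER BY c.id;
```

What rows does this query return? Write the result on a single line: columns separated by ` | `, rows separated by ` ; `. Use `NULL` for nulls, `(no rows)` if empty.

Berlin | 283 ; Macau | 316 ; Izmir | 341 ; Izmir | 623

LEFT JOIN keeps every customers row; unmatched ones get NULL for orders columns.
Group by customers.id and compute SUM(o.amount). SUM over an all-NULL group is NULL.
  1: ids {7, 9} → SUM(o.amount)=283
  2: ids {21, 33} → SUM(o.amount)=316
  8: ids {11, 23} → SUM(o.amount)=341
  10: ids {3, 5, 13, 15, 29} → SUM(o.amount)=623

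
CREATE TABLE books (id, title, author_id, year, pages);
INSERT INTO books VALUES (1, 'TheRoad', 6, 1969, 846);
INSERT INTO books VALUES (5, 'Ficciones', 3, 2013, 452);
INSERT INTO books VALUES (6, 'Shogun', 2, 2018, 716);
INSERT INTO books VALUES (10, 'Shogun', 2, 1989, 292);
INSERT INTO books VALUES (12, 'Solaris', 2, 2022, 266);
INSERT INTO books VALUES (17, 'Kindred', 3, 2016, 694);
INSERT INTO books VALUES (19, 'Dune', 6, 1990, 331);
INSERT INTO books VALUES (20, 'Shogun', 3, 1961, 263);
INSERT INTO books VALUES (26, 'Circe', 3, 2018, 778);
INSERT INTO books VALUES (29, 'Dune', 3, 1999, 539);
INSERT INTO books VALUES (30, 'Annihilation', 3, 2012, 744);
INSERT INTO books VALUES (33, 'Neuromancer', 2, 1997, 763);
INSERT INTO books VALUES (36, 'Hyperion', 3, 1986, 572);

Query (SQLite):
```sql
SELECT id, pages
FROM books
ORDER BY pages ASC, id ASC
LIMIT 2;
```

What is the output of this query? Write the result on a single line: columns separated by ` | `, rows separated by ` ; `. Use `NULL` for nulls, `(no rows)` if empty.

Sort by pages asc, tiebreak id asc: (263, id=20), (266, id=12), (292, id=10), (331, id=19), (452, id=5) …. Take first 2.

20 | 263 ; 12 | 266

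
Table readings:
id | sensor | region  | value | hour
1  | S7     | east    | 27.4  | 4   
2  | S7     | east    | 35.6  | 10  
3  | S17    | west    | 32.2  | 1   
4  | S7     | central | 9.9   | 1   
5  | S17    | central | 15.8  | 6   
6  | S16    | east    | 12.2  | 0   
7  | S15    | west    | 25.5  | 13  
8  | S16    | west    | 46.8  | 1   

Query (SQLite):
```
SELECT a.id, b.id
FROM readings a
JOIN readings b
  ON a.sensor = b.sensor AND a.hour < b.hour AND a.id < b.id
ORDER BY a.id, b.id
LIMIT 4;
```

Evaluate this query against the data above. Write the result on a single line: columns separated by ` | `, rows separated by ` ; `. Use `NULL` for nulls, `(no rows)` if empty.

1 | 2 ; 3 | 5 ; 6 | 8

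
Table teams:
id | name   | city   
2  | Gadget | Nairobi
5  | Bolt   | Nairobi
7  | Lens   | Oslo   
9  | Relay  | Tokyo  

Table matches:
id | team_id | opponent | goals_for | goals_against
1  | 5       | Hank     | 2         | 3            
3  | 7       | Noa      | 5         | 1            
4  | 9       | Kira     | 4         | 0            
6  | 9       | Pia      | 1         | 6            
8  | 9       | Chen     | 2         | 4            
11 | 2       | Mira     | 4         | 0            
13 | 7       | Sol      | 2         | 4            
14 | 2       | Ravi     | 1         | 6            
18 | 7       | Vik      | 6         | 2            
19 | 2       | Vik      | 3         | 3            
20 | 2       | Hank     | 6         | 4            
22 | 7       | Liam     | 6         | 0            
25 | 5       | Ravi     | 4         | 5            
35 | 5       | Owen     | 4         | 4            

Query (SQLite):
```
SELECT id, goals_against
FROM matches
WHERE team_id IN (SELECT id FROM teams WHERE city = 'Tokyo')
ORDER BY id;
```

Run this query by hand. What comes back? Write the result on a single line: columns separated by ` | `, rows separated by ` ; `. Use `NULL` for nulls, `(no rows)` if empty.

4 | 0 ; 6 | 6 ; 8 | 4

Inner query: teams.id where city = 'Tokyo'.
Outer: keep matches rows whose team_id is in that set.
Inner query → {9}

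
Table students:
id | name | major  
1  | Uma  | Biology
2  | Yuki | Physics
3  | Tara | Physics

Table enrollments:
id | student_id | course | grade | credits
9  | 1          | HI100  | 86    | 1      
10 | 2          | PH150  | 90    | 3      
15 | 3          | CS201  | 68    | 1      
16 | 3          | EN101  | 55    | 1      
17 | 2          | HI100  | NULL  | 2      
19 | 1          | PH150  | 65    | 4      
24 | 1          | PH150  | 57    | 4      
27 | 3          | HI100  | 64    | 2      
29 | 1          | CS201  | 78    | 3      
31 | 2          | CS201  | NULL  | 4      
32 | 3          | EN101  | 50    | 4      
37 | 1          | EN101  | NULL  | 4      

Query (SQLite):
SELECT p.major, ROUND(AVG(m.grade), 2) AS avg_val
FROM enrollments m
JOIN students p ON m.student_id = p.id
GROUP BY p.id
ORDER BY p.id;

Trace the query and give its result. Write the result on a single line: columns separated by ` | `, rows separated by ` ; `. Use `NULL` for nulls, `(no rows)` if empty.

Biology | 71.5 ; Physics | 90 ; Physics | 59.25

Join each enrollments row to its students via student_id.
Group joined rows by students.id; compute ROUND(AVG(m.grade), 2) per group.
  1: ids {9, 19, 24, 29, 37} → ROUND(AVG(m.grade), 2)=71.5
  2: ids {10, 17, 31} → ROUND(AVG(m.grade), 2)=90
  3: ids {15, 16, 27, 32} → ROUND(AVG(m.grade), 2)=59.25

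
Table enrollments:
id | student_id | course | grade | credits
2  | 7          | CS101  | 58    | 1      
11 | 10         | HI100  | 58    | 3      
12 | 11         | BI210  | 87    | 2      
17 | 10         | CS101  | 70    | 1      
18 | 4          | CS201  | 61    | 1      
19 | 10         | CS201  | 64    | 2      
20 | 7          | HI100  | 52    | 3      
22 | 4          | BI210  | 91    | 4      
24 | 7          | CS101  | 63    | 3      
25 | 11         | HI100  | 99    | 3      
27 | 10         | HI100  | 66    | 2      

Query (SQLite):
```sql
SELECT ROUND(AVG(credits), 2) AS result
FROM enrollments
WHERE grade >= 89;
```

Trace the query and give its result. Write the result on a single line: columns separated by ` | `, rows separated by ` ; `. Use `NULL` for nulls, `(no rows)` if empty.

Rows where grade >= 89 → credits values: [4, 3].
AVG = 7 / 2 (rounded to 2 dp).

3.5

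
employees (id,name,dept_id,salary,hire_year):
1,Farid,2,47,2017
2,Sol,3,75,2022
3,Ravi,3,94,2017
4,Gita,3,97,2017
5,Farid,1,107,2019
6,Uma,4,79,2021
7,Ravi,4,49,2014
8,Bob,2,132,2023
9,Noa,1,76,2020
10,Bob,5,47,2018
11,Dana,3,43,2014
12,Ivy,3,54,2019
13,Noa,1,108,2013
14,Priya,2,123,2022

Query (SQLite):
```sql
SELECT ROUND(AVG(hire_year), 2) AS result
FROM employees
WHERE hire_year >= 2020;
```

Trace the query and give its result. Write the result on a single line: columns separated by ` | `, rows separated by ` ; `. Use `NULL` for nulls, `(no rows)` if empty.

2021.6

Rows where hire_year >= 2020 → hire_year values: [2022, 2021, 2023, 2020, 2022].
AVG = 10108 / 5 (rounded to 2 dp).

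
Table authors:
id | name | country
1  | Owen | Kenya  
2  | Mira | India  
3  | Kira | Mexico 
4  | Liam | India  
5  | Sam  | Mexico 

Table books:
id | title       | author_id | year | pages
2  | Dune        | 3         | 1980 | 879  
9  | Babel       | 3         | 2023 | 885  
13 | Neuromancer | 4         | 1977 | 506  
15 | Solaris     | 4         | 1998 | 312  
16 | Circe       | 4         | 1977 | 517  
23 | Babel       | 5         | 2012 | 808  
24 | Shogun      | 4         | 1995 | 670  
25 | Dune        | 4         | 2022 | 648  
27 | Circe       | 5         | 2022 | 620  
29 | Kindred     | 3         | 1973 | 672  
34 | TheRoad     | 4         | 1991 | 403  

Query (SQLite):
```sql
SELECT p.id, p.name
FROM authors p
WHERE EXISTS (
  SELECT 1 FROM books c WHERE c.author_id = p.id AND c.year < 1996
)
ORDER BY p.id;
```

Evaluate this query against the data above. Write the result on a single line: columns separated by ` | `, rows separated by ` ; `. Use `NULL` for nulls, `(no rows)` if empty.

For each authors row, check whether any books with matching author_id has year < 1996.
Keep rows where that is true.

3 | Kira ; 4 | Liam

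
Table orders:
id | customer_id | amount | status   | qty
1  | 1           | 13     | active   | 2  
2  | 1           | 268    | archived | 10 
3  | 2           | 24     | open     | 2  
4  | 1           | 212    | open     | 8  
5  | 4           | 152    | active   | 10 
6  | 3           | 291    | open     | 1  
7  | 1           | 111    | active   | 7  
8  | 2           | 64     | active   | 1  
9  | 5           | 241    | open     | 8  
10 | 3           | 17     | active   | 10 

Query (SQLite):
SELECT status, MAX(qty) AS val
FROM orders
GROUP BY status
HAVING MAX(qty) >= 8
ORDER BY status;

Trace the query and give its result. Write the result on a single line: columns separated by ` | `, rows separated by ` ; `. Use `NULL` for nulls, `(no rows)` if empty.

active | 10 ; archived | 10 ; open | 8

Partition orders by status; compute MAX(qty) within each group.
HAVING: keep groups where MAX(qty) >= 8.
  active: ids {1, 5, 7, 8, 10} → MAX(qty)=10
  archived: ids {2} → MAX(qty)=10
  open: ids {3, 4, 6, 9} → MAX(qty)=8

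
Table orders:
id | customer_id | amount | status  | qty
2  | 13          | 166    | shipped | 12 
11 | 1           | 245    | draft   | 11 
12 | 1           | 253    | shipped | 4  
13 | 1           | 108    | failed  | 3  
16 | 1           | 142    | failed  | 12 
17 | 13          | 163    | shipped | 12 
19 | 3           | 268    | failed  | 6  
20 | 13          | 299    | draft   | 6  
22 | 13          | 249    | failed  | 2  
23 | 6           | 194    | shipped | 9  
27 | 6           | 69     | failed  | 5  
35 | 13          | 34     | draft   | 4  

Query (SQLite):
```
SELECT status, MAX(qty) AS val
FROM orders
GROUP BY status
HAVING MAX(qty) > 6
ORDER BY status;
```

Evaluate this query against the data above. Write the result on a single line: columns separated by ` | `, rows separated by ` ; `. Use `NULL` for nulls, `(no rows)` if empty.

draft | 11 ; failed | 12 ; shipped | 12

Partition orders by status; compute MAX(qty) within each group.
HAVING: keep groups where MAX(qty) > 6.
  draft: ids {11, 20, 35} → MAX(qty)=11
  failed: ids {13, 16, 19, 22, 27} → MAX(qty)=12
  shipped: ids {2, 12, 17, 23} → MAX(qty)=12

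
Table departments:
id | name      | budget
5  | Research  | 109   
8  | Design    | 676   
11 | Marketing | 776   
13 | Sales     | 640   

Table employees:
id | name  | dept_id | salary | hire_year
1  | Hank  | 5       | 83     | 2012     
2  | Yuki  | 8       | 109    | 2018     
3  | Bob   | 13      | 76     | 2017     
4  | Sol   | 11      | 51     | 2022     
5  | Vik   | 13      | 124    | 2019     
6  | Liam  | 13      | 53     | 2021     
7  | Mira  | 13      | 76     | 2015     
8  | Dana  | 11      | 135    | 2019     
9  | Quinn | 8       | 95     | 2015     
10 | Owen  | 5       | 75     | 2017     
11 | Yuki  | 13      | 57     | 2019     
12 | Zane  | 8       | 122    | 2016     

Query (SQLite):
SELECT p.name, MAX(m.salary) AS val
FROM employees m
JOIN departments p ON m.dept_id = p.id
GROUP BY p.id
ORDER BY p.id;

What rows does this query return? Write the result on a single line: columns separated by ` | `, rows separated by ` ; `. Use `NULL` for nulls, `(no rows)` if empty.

Join each employees row to its departments via dept_id.
Group joined rows by departments.id; compute MAX(m.salary) per group.
  5: ids {1, 10} → MAX(m.salary)=83
  8: ids {2, 9, 12} → MAX(m.salary)=122
  11: ids {4, 8} → MAX(m.salary)=135
  13: ids {3, 5, 6, 7, 11} → MAX(m.salary)=124

Research | 83 ; Design | 122 ; Marketing | 135 ; Sales | 124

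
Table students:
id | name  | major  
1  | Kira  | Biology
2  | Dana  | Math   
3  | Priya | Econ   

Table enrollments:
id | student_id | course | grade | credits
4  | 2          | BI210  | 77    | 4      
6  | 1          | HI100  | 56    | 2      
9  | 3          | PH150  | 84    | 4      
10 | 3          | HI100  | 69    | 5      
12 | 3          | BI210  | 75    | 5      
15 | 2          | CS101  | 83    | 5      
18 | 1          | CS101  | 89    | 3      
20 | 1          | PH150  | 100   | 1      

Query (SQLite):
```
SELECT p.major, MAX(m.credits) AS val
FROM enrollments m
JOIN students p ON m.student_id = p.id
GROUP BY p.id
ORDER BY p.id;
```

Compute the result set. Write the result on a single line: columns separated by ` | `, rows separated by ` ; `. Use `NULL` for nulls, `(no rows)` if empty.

Join each enrollments row to its students via student_id.
Group joined rows by students.id; compute MAX(m.credits) per group.
  1: ids {6, 18, 20} → MAX(m.credits)=3
  2: ids {4, 15} → MAX(m.credits)=5
  3: ids {9, 10, 12} → MAX(m.credits)=5

Biology | 3 ; Math | 5 ; Econ | 5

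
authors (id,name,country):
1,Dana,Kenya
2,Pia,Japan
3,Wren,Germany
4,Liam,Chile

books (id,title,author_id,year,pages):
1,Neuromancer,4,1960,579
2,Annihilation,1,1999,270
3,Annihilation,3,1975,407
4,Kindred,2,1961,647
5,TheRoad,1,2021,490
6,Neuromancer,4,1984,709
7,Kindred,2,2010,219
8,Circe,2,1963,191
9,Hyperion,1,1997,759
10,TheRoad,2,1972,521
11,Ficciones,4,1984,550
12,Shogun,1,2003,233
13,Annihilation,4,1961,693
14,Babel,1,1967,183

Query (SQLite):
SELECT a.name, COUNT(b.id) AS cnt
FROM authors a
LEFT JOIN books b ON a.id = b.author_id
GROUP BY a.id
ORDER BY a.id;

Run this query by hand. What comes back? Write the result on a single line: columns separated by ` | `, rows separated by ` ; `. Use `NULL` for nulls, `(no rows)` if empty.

Dana | 5 ; Pia | 4 ; Wren | 1 ; Liam | 4

LEFT JOIN keeps every authors row; unmatched ones get NULL for books columns.
Group by authors.id and compute COUNT(b.id). COUNT(col) of an all-NULL group is 0.
  1: ids {2, 5, 9, 12, 14} → COUNT(b.id)=5
  2: ids {4, 7, 8, 10} → COUNT(b.id)=4
  3: ids {3} → COUNT(b.id)=1
  4: ids {1, 6, 11, 13} → COUNT(b.id)=4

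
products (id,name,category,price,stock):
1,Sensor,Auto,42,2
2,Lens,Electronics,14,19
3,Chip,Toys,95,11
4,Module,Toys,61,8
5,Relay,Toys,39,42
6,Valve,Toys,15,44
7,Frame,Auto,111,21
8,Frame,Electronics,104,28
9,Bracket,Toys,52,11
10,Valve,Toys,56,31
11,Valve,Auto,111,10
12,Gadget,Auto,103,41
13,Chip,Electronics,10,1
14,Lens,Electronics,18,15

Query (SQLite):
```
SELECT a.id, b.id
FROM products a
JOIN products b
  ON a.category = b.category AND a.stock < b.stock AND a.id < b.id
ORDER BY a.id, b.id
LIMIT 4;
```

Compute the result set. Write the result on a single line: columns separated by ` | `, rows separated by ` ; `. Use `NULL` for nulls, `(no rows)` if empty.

Pairs (a,b) with same category, a.stock < b.stock, a.id < b.id.
category groups: Auto:{1,7,11,12} Electronics:{2,8,13,14} Toys:{3,4,5,6,9,10}
Ordered by (a.id, b.id); first 4.

1 | 7 ; 1 | 11 ; 1 | 12 ; 2 | 8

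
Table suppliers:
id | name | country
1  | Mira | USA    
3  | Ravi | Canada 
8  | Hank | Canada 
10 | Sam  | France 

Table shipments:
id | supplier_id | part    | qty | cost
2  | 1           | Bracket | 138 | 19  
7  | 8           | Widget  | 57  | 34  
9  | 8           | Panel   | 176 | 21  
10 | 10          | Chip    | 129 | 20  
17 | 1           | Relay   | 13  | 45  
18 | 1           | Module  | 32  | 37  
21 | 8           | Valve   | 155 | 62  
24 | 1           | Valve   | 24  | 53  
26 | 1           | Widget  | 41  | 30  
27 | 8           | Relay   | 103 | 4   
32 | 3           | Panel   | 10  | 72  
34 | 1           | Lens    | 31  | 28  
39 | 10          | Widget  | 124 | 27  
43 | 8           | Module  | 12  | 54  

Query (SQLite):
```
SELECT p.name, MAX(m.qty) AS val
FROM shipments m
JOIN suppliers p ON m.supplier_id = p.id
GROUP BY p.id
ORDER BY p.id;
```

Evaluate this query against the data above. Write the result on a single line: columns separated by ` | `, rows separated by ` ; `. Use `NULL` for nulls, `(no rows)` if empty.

Mira | 138 ; Ravi | 10 ; Hank | 176 ; Sam | 129

Join each shipments row to its suppliers via supplier_id.
Group joined rows by suppliers.id; compute MAX(m.qty) per group.
  1: ids {2, 17, 18, 24, 26, 34} → MAX(m.qty)=138
  3: ids {32} → MAX(m.qty)=10
  8: ids {7, 9, 21, 27, 43} → MAX(m.qty)=176
  10: ids {10, 39} → MAX(m.qty)=129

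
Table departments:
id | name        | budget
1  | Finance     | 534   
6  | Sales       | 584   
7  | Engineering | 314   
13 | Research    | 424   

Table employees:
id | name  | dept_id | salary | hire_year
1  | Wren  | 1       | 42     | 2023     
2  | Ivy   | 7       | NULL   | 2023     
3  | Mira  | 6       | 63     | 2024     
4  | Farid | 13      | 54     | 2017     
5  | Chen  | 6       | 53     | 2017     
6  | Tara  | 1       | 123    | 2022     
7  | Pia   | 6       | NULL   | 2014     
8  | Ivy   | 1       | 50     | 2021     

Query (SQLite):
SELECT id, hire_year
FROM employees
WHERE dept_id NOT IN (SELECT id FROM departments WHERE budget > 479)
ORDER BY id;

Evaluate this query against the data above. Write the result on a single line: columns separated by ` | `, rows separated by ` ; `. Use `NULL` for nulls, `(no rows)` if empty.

2 | 2023 ; 4 | 2017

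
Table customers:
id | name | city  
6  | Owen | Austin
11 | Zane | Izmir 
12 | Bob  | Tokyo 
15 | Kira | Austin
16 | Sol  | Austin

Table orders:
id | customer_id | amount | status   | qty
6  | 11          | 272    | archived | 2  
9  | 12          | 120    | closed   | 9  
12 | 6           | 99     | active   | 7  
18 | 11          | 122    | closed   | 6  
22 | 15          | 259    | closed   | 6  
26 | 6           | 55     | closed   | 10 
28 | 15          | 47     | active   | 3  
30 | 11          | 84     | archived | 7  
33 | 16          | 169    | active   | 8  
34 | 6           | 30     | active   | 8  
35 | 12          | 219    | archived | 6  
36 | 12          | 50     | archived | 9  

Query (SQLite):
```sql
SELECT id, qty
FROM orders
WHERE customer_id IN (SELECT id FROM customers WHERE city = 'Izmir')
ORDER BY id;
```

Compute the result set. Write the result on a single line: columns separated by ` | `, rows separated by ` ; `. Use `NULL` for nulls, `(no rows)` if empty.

Inner query: customers.id where city = 'Izmir'.
Outer: keep orders rows whose customer_id is in that set.
Inner query → {11}

6 | 2 ; 18 | 6 ; 30 | 7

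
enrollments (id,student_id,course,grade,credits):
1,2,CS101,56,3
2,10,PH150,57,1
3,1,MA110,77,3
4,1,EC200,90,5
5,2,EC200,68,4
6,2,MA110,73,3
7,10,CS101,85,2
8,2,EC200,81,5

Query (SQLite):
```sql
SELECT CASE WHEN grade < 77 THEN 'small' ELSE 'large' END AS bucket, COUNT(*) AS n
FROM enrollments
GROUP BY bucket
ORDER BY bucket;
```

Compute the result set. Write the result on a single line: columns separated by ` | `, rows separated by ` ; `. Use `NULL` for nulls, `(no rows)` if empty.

large | 4 ; small | 4

Bucket rows by grade < 77 → 'small' else 'large'; count each bucket.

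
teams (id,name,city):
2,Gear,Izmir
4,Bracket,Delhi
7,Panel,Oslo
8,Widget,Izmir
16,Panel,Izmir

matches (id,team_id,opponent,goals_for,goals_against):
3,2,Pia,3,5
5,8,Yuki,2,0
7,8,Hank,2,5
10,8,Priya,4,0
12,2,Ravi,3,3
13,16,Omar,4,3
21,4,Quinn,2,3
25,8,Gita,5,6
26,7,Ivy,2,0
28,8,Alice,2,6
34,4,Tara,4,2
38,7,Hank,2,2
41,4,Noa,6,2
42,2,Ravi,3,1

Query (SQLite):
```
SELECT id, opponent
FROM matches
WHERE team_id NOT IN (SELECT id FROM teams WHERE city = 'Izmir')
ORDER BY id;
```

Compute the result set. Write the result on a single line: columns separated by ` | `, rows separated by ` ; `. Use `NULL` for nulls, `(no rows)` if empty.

Inner query: teams.id where city = 'Izmir'.
Outer: keep matches rows whose team_id is not in that set.
Inner query → {2, 8, 16}

21 | Quinn ; 26 | Ivy ; 34 | Tara ; 38 | Hank ; 41 | Noa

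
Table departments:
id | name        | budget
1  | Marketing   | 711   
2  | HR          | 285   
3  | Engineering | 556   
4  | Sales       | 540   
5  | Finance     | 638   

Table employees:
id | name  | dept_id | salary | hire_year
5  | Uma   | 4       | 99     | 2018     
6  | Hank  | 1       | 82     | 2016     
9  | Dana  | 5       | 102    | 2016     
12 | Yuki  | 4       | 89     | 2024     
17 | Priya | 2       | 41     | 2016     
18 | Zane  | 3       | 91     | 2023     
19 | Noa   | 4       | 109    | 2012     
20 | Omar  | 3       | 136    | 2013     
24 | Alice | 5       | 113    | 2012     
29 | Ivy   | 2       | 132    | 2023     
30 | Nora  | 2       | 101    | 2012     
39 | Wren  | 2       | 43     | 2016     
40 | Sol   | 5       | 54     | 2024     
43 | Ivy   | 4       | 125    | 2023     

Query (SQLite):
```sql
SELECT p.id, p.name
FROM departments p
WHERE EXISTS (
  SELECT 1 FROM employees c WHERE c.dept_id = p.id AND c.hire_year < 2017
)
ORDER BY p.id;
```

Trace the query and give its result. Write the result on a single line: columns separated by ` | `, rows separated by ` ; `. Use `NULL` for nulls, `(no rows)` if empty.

For each departments row, check whether any employees with matching dept_id has hire_year < 2017.
Keep rows where that is true.

1 | Marketing ; 2 | HR ; 3 | Engineering ; 4 | Sales ; 5 | Finance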